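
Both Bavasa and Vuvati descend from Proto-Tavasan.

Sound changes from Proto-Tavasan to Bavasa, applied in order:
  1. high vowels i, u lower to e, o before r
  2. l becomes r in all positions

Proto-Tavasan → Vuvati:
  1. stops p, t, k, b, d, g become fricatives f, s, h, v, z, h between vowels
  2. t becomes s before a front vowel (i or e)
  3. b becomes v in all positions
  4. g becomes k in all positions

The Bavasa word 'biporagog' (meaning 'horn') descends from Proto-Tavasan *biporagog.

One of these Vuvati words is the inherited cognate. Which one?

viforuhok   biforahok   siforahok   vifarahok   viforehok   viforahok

Vuvati: *biporagog
  biporagog → biforahog   [intervocalic lenition]
  biforahog (rule 2 does not apply)
  biforahog → viforahog   [unconditioned shift]
  viforahog → viforahok   [unconditioned shift]
  giving Vuvati viforahok.
Among the options, 'viforahok' alone shows every Vuvati change applied in order.

viforahok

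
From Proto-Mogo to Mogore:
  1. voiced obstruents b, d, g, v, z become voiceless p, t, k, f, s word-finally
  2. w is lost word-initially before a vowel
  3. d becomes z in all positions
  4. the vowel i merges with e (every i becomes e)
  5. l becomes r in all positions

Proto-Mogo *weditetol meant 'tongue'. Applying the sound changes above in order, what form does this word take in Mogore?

ezetetor

Mogore: *weditetol
  weditetol (rule 1 does not apply)
  weditetol → editetol   [glide loss]
  editetol → ezitetol   [unconditioned shift]
  ezitetol → ezetetol   [vowel merger]
  ezetetol → ezetetor   [unconditioned shift]
  giving Mogore ezetetor.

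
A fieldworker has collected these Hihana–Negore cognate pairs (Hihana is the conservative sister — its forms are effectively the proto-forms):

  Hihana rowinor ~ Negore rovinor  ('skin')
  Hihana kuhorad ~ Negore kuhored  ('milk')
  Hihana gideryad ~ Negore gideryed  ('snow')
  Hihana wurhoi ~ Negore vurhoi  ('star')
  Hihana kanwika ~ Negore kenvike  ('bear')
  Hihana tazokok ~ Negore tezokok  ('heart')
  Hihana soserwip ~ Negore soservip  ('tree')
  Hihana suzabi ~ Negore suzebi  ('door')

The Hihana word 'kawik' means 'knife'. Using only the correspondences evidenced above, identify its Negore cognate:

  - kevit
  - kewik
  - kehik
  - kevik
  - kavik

kuhorad ~ kuhored, gideryad ~ gideryed — Hihana a corresponds to Negore e after a consonant, before a consonant other than r, m, n, p, b, f, v.
rowinor ~ rovinor — Hihana w corresponds to Negore v between vowels (before a front vowel).
Applying these to Hihana 'kawik':
  kawik → kewik   (a→e after a consonant, before a consonant other than r, m, n, p, b, f, v)
  kewik → kevik   (w→v between vowels (before a front vowel))
So the Negore cognate is 'kevik'.

kevik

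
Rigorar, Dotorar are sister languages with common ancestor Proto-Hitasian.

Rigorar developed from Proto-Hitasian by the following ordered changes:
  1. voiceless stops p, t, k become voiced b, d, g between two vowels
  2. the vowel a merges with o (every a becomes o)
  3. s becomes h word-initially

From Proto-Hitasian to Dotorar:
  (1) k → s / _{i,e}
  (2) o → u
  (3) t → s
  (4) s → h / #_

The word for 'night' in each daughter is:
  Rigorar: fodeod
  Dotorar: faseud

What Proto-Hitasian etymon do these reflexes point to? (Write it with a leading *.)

Position 2: Rigorar has o, Dotorar has a. Dotorar preserves a here (none of its changes turn any other segment into a), so the proto-segment is *a.
Position 3: Rigorar has d, Dotorar has s. Taking the neighbouring segments as reconstructed: Rigorar d could go back to *t or *d; Dotorar s could go back to *t or *k or *s — the one source consistent with every daughter is *t.
Position 5: Rigorar has o, Dotorar has u. Taking the neighbouring segments as reconstructed: Rigorar o could go back to *a or *o; Dotorar u could go back to *o or *u — the one source consistent with every daughter is *o.
Verify the candidate proto-form against each daughter:
Rigorar: start from *fateod.
  rule 1 (intervocalic voicing): fateod → fadeod
  rule 2 (vowel merger): fadeod → fodeod
  rule 3: no change — fodeod
  ⇒ Rigorar fodeod
Dotorar: start from *fateod.
  rule 1: no change — fateod
  rule 2 (vowel merger): fateod → fateud
  rule 3 (unconditioned shift): fateud → faseud
  rule 4: no change — faseud
  ⇒ Dotorar faseud
Only *fateod yields all of Rigorar fodeod, Dotorar faseud.

*fateod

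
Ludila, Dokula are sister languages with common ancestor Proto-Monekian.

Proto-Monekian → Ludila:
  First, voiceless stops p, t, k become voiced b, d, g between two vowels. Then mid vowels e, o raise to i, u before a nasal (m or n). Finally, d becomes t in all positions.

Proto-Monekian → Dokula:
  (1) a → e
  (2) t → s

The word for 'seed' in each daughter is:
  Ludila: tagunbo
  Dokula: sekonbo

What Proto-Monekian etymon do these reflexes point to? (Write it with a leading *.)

Position 4: Ludila has u, Dokula has o. Dokula preserves o here (none of its changes turn any other segment into o), so the proto-segment is *o.
Position 2: Ludila has a, Dokula has e. Ludila preserves a here (none of its changes turn any other segment into a), so the proto-segment is *a.
Continuing position by position gives *takonbo; check it forward:
Ludila: *takonbo > tagonbo > tagunbo  (by intervocalic voicing, pre-nasal raising)
Dokula: *takonbo > tekonbo > sekonbo  (by vowel merger, unconditioned shift)
No other proto-form is consistent with every reflex, so the reconstruction is *takonbo.

*takonbo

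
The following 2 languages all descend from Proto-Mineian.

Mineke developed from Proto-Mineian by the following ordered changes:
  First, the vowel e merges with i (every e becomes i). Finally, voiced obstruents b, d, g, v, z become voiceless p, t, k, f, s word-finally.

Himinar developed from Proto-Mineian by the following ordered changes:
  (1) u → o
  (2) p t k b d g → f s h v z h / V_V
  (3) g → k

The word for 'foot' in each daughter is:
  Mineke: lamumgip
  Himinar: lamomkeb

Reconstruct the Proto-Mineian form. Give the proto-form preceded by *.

Position 6: Mineke has g, Himinar has k. Mineke preserves g here (none of its changes turn any other segment into g), so the proto-segment is *g.
Position 8: Mineke has p, Himinar has b. Himinar preserves b here (none of its changes turn any other segment into b), so the proto-segment is *b.
Position 4: Mineke has u, Himinar has o. Mineke preserves u here (none of its changes turn any other segment into u), so the proto-segment is *u.
This points to *lamumgeb. Verify forward in each daughter:
Mineke: start from *lamumgeb.
  rule 1 (vowel merger): lamumgeb → lamumgib
  rule 2 (final devoicing): lamumgib → lamumgip
  ⇒ Mineke lamumgip
Himinar: start from *lamumgeb.
  rule 1 (vowel merger): lamumgeb → lamomgeb
  rule 2: no change — lamomgeb
  rule 3 (unconditioned shift): lamomgeb → lamomkeb
  ⇒ Himinar lamomkeb
Only *lamumgeb yields all of Mineke lamumgip, Himinar lamomkeb.

*lamumgeb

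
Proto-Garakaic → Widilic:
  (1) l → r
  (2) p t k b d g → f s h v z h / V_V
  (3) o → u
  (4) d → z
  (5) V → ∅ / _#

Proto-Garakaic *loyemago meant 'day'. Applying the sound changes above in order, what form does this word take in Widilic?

Widilic: *loyemago > royemago > royemaho > ruyemahu > ruyemah  (by unconditioned shift, intervocalic lenition, vowel merger, apocope)

ruyemah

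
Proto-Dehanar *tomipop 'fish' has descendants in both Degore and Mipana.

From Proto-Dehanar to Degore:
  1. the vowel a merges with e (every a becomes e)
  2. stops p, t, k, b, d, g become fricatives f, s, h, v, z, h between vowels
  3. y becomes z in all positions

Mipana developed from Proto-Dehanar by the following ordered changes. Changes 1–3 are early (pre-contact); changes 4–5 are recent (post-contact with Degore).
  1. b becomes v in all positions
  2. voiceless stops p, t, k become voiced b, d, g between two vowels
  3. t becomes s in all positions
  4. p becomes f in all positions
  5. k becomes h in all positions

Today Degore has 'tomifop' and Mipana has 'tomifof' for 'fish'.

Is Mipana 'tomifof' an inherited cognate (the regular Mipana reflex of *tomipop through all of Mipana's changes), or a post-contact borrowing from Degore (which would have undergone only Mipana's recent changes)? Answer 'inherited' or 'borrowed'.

If inherited, *tomipop would pass through all of Mipana's changes:
Mipana: start from *tomipop.
  rule 1: no change — tomipop
  rule 2 (intervocalic voicing): tomipop → tomibop
  rule 3 (unconditioned shift): tomibop → somibop
  rule 4 (unconditioned shift): somibop → somibof
  rule 5: no change — somibof
  ⇒ Mipana somibof
If borrowed from Degore 'tomifop' after the early changes, it would undergo only the recent ones:
  rule 4 (unconditioned shift): tomifop → tomifof
  rule 5 (unconditioned shift): no change (tomifof)
  ⇒ as a loan: tomifof
Mipana 'tomifof' matches the loan outcome 'tomifof', not the inherited 'somibof' — it skipped the early Mipana changes, so it was borrowed from Degore.

borrowed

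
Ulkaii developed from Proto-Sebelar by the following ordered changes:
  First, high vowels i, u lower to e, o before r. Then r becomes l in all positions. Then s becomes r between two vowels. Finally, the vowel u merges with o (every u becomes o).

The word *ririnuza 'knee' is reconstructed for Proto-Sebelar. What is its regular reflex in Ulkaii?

Ulkaii: *ririnuza > rerinuza > lelinuza > lelinoza  (by pre-rhotic lowering, unconditioned shift, vowel merger)

lelinoza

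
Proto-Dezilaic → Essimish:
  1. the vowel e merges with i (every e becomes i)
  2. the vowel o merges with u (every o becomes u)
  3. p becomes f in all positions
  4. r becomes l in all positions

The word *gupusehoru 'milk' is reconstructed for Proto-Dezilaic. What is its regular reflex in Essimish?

Essimish: start from *gupusehoru.
  rule 1 (vowel merger): gupusehoru → gupusihoru
  rule 2 (vowel merger): gupusihoru → gupusihuru
  rule 3 (unconditioned shift): gupusihuru → gufusihuru
  rule 4 (unconditioned shift): gufusihuru → gufusihulu
  ⇒ Essimish gufusihulu

gufusihulu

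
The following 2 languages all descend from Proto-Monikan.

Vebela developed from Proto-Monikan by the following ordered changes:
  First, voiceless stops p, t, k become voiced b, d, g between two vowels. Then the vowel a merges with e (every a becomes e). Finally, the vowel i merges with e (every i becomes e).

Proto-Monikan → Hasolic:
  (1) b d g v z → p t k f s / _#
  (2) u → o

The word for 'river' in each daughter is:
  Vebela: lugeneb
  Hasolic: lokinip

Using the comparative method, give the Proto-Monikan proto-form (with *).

*lukinib

Position 6: Vebela has e, Hasolic has i. Hasolic preserves i here (none of its changes turn any other segment into i), so the proto-segment is *i.
Position 7: Vebela has b, Hasolic has p. Taking the neighbouring segments as reconstructed: Vebela b can only go back to *b; Hasolic p could go back to *p or *b — the one source consistent with every daughter is *b.
Position 3: Vebela has g, Hasolic has k. Taking the neighbouring segments as reconstructed: Vebela g could go back to *k or *g; Hasolic k can only go back to *k — the one source consistent with every daughter is *k.
Continuing position by position gives *lukinib; check it forward:
Vebela: *lukinib > luginib > lugeneb  (by intervocalic voicing, vowel merger)
Hasolic: *lukinib
  lukinib → lukinip   [final devoicing]
  lukinip → lokinip   [vowel merger]
  giving Hasolic lokinip.
*lukinib is the unique common source.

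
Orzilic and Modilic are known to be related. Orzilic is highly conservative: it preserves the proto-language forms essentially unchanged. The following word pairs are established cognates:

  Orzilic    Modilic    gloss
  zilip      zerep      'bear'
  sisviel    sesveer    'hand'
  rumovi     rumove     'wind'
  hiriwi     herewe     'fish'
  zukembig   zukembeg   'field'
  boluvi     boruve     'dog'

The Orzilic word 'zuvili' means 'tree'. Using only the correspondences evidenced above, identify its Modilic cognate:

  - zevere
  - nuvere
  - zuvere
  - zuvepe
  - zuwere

zilip ~ zerep, sisviel ~ sesveer — Orzilic i corresponds to Modilic e after a consonant, before a consonant other than r, m, n, p, b, f, v.
zilip ~ zerep — Orzilic l corresponds to Modilic r between vowels (before a front vowel).
rumovi ~ rumove, hiriwi ~ herewe — Orzilic i corresponds to Modilic e word-finally.
Applying these to Orzilic 'zuvili':
  zuvili → zuveli   (i→e after a consonant, before a consonant other than r, m, n, p, b, f, v)
  zuveli → zuveri   (l→r between vowels (before a front vowel))
  zuveri → zuvere   (i→e word-finally)
So the Modilic cognate is 'zuvere'.

zuvere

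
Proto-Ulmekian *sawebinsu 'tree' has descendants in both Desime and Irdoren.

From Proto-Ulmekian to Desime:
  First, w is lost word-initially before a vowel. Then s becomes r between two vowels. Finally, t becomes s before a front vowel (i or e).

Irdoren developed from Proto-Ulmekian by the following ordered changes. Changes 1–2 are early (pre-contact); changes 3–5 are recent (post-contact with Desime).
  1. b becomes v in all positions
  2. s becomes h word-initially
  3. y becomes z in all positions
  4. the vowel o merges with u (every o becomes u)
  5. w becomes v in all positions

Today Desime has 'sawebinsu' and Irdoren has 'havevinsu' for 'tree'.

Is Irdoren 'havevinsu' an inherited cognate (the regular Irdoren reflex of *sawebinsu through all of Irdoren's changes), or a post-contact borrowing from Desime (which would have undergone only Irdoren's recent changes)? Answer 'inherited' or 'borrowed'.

If inherited, *sawebinsu would pass through all of Irdoren's changes:
Irdoren: *sawebinsu > sawevinsu > hawevinsu > havevinsu  (by unconditioned shift, debuccalisation, unconditioned shift)
If borrowed from Desime 'sawebinsu' after the early changes, it would undergo only the recent ones:
  rule 3 (unconditioned shift): no change (sawebinsu)
  rule 4 (vowel merger): no change (sawebinsu)
  rule 5 (unconditioned shift): sawebinsu → savebinsu
  ⇒ as a loan: savebinsu
Irdoren 'havevinsu' matches the inherited outcome exactly, so it is an inherited cognate, not a loan.

inherited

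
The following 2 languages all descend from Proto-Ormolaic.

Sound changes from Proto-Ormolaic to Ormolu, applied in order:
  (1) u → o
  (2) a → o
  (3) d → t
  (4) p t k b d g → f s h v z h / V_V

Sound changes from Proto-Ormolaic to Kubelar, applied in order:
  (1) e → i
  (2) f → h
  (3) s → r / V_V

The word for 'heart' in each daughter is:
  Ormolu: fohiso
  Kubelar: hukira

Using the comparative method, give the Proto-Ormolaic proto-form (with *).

Position 1: Ormolu has f, Kubelar has h. Taking the neighbouring segments as reconstructed: Ormolu f can only go back to *f; Kubelar h could go back to *f or *h — the one source consistent with every daughter is *f.
Position 6: Ormolu has o, Kubelar has a. Kubelar preserves a here (none of its changes turn any other segment into a), so the proto-segment is *a.
Position 2: Ormolu has o, Kubelar has u. Kubelar preserves u here (none of its changes turn any other segment into u), so the proto-segment is *u.
This points to *fukisa. Verify forward in each daughter:
Ormolu: *fukisa
  fukisa → fokisa   [vowel merger]
  fokisa → fokiso   [vowel merger]
  fokiso (rule 3 does not apply)
  fokiso → fohiso   [intervocalic lenition]
  giving Ormolu fohiso.
Kubelar: start from *fukisa.
  rule 1: no change — fukisa
  rule 2 (unconditioned shift): fukisa → hukisa
  rule 3 (rhotacism): hukisa → hukira
  ⇒ Kubelar hukira
*fukisa is the unique common source.

*fukisa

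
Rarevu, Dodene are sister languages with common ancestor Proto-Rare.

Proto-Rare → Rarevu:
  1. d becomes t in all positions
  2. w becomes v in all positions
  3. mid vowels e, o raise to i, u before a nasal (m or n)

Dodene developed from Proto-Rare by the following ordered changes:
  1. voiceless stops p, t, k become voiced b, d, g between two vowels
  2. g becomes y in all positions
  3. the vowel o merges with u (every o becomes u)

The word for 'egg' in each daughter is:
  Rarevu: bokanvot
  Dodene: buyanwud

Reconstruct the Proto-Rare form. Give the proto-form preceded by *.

Position 3: Rarevu has k, Dodene has y. Rarevu preserves k here (none of its changes turn any other segment into k), so the proto-segment is *k.
Position 8: Rarevu has t, Dodene has d. Taking the neighbouring segments as reconstructed: Rarevu t could go back to *t or *d; Dodene d can only go back to *d — the one source consistent with every daughter is *d.
This points to *bokanwod. Verify forward in each daughter:
Rarevu: start from *bokanwod.
  rule 1 (unconditioned shift): bokanwod → bokanwot
  rule 2 (unconditioned shift): bokanwot → bokanvot
  rule 3: no change — bokanvot
  ⇒ Rarevu bokanvot
Dodene: *bokanwod > boganwod > boyanwod > buyanwud  (by intervocalic voicing, unconditioned shift, vowel merger)
Only *bokanwod yields all of Rarevu bokanvot, Dodene buyanwud.

*bokanwod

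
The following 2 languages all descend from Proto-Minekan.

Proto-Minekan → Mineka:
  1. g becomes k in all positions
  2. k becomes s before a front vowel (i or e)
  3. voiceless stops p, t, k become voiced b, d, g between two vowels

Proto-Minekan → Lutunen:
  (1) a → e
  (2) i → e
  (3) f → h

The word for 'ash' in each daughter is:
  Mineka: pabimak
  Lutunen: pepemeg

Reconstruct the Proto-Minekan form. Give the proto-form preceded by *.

Position 3: Mineka has b, Lutunen has p. Lutunen preserves p here (none of its changes turn any other segment into p), so the proto-segment is *p.
Position 4: Mineka has i, Lutunen has e. Mineka preserves i here (none of its changes turn any other segment into i), so the proto-segment is *i.
Position 2: Mineka has a, Lutunen has e. Mineka preserves a here (none of its changes turn any other segment into a), so the proto-segment is *a.
Continuing position by position gives *papimag; check it forward:
Mineka: start from *papimag.
  rule 1 (unconditioned shift): papimag → papimak
  rule 2: no change — papimak
  rule 3 (intervocalic voicing): papimak → pabimak
  ⇒ Mineka pabimak
Lutunen: *papimag
  papimag → pepimeg   [vowel merger]
  pepimeg → pepemeg   [vowel merger]
  pepemeg (rule 3 does not apply)
  giving Lutunen pepemeg.
No other proto-form is consistent with every reflex, so the reconstruction is *papimag.

*papimag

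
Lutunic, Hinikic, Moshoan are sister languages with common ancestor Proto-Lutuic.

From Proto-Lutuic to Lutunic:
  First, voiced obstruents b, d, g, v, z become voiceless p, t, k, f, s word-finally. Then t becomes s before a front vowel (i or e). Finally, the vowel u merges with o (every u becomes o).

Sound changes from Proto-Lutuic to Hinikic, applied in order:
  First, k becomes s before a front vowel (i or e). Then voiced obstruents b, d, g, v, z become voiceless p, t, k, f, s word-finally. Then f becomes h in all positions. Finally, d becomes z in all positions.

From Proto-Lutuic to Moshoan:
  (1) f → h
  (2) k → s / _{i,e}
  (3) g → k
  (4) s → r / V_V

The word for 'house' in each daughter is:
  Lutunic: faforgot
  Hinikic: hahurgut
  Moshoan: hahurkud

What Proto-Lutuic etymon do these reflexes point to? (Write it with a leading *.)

*fafurgud

Position 8: Lutunic has t, Hinikic has t, Moshoan has d. Moshoan preserves d here (none of its changes turn any other segment into d), so the proto-segment is *d.
Position 7: Lutunic has o, Hinikic has u, Moshoan has u. Hinikic preserves u here (none of its changes turn any other segment into u), so the proto-segment is *u.
This points to *fafurgud. Verify forward in each daughter:
Lutunic: *fafurgud
  fafurgud → fafurgut   [final devoicing]
  fafurgut (rule 2 does not apply)
  fafurgut → faforgot   [vowel merger]
  giving Lutunic faforgot.
Hinikic: *fafurgud
  fafurgud (rule 1 does not apply)
  fafurgud → fafurgut   [final devoicing]
  fafurgut → hahurgut   [unconditioned shift]
  hahurgut (rule 4 does not apply)
  giving Hinikic hahurgut.
Moshoan: *fafurgud > hahurgud > hahurkud  (by unconditioned shift, unconditioned shift)
*fafurgud is the unique common source.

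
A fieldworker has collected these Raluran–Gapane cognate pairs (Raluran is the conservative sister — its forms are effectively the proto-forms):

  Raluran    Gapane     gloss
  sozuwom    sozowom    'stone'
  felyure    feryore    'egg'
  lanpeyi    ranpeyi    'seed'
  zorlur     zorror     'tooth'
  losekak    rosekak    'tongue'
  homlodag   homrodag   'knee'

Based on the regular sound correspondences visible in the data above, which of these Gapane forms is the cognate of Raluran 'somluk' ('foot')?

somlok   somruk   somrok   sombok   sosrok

zorlur ~ zorror — Raluran l corresponds to Gapane r after a consonant, before a back vowel.
sozuwom ~ sozowom — Raluran u corresponds to Gapane o after a consonant, before a consonant other than r, m, n, p, b, f, v.
Applying these to Raluran 'somluk':
  somluk → somruk   (l→r after a consonant, before a back vowel)
  somruk → somrok   (u→o after a consonant, before a consonant other than r, m, n, p, b, f, v)
So the Gapane cognate is 'somrok'.

somrok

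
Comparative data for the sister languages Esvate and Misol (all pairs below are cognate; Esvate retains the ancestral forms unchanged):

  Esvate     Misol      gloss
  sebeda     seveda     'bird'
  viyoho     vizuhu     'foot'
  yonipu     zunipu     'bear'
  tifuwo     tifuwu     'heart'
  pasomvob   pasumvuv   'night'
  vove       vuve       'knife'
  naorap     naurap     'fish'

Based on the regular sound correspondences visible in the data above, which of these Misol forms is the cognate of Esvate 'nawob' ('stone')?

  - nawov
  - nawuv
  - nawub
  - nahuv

pasomvob ~ pasumvuv — Esvate o corresponds to Misol u after a consonant, before a labial obstruent.
pasomvob ~ pasumvuv — Esvate b corresponds to Misol v word-finally.
Applying these to Esvate 'nawob':
  nawob → nawub   (o→u after a consonant, before a labial obstruent)
  nawub → nawuv   (b→v word-finally)
So the Misol cognate is 'nawuv'.

nawuv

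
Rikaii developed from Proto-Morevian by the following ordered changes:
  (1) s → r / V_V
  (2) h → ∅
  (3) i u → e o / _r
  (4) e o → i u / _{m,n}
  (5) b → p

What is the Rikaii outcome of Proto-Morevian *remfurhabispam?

Rikaii: *remfurhabispam
  remfurhabispam (rule 1 does not apply)
  remfurhabispam → remfurabispam   [h-loss]
  remfurabispam → remforabispam   [pre-rhotic lowering]
  remforabispam → rimforabispam   [pre-nasal raising]
  rimforabispam → rimforapispam   [unconditioned shift]
  giving Rikaii rimforapispam.

rimforapispam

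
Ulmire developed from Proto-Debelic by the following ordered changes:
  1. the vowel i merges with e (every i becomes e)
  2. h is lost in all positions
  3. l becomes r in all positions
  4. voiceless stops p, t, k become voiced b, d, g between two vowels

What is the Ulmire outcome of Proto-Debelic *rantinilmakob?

Ulmire: start from *rantinilmakob.
  rule 1 (vowel merger): rantinilmakob → rantenelmakob
  rule 2: no change — rantenelmakob
  rule 3 (unconditioned shift): rantenelmakob → rantenermakob
  rule 4 (intervocalic voicing): rantenermakob → rantenermagob
  ⇒ Ulmire rantenermagob

rantenermagob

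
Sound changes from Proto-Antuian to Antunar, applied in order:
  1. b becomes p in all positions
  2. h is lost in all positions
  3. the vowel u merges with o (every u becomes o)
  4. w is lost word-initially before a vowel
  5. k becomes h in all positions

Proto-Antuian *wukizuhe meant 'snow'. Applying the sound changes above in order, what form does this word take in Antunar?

ohizoe

Antunar: *wukizuhe
  wukizuhe (rule 1 does not apply)
  wukizuhe → wukizue   [h-loss]
  wukizue → wokizoe   [vowel merger]
  wokizoe → okizoe   [glide loss]
  okizoe → ohizoe   [unconditioned shift]
  giving Antunar ohizoe.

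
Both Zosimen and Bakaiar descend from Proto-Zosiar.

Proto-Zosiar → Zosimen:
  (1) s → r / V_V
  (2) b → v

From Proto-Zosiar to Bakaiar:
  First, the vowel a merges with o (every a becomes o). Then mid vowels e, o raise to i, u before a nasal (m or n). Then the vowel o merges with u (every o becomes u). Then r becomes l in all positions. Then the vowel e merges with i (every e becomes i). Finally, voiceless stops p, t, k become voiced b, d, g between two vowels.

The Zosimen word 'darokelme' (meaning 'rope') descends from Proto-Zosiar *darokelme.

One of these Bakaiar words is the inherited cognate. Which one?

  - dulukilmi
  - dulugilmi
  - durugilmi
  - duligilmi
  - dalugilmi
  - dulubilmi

Bakaiar: start from *darokelme.
  rule 1 (vowel merger): darokelme → dorokelme
  rule 2: no change — dorokelme
  rule 3 (vowel merger): dorokelme → durukelme
  rule 4 (unconditioned shift): durukelme → dulukelme
  rule 5 (vowel merger): dulukelme → dulukilmi
  rule 6 (intervocalic voicing): dulukilmi → dulugilmi
  ⇒ Bakaiar dulugilmi

dulugilmi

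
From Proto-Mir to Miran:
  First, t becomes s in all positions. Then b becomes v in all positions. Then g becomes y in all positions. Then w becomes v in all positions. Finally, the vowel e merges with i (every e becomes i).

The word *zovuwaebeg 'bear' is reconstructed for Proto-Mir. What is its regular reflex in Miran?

Miran: *zovuwaebeg > zovuwaeveg > zovuwaevey > zovuvaevey > zovuvaiviy  (by unconditioned shift, unconditioned shift, unconditioned shift, vowel merger)

zovuvaiviy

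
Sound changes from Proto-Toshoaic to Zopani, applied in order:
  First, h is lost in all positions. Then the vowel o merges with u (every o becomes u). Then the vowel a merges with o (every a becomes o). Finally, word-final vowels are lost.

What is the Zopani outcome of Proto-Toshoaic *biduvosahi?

biduvuso

Zopani: *biduvosahi > biduvosai > biduvusai > biduvusoi > biduvuso  (by h-loss, vowel merger, vowel merger, apocope)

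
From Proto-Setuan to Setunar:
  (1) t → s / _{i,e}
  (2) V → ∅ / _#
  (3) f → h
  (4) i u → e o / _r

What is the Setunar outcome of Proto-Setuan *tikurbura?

Setunar: *tikurbura > sikurbura > sikurbur > sikorbor  (by palatalisation, apocope, pre-rhotic lowering)

sikorbor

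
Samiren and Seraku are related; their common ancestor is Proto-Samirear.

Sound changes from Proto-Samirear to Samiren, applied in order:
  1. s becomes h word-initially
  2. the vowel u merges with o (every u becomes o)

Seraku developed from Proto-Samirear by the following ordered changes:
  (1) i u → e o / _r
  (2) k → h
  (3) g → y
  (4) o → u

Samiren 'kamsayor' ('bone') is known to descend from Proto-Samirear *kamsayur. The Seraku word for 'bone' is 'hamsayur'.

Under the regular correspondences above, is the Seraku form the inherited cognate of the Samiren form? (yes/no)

Derive the expected Seraku reflex of *kamsayur:
Seraku: *kamsayur
  kamsayur → kamsayor   [pre-rhotic lowering]
  kamsayor → hamsayor   [unconditioned shift]
  hamsayor (rule 3 does not apply)
  hamsayor → hamsayur   [vowel merger]
  giving Seraku hamsayur.
Seraku 'hamsayur' matches the regular reflex exactly, so the pair is cognate.

yes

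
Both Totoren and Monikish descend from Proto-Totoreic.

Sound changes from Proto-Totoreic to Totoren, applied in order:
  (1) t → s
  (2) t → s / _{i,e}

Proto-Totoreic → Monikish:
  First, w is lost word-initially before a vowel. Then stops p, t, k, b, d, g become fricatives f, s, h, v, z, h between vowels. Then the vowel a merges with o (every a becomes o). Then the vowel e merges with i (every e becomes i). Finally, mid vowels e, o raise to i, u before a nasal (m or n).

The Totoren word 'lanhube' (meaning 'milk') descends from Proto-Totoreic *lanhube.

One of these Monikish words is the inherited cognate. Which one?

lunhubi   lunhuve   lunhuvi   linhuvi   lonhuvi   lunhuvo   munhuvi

Monikish: start from *lanhube.
  rule 1: no change — lanhube
  rule 2 (intervocalic lenition): lanhube → lanhuve
  rule 3 (vowel merger): lanhuve → lonhuve
  rule 4 (vowel merger): lonhuve → lonhuvi
  rule 5 (pre-nasal raising): lonhuvi → lunhuvi
  ⇒ Monikish lunhuvi
Only 'lunhuvi' matches the regular Monikish development of *lanhube.

lunhuvi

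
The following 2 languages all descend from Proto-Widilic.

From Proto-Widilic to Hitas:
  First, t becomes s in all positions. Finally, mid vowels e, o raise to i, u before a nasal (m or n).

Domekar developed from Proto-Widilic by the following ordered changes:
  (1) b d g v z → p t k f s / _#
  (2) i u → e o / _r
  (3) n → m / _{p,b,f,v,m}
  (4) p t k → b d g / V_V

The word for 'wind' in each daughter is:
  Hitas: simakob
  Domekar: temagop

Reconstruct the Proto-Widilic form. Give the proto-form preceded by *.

Position 2: Hitas has i, Domekar has e. Taking the neighbouring segments as reconstructed: Hitas i could go back to *e or *i; Domekar e can only go back to *e — the one source consistent with every daughter is *e.
Position 5: Hitas has k, Domekar has g. Hitas preserves k here (none of its changes turn any other segment into k), so the proto-segment is *k.
Position 7: Hitas has b, Domekar has p. Hitas preserves b here (none of its changes turn any other segment into b), so the proto-segment is *b.
Verify the candidate proto-form against each daughter:
Hitas: *temakob
  temakob → semakob   [unconditioned shift]
  semakob → simakob   [pre-nasal raising]
  giving Hitas simakob.
Domekar: start from *temakob.
  rule 1 (final devoicing): temakob → temakop
  rule 2: no change — temakop
  rule 3: no change — temakop
  rule 4 (intervocalic voicing): temakop → temagop
  ⇒ Domekar temagop
*temakob is the unique common source.

*temakob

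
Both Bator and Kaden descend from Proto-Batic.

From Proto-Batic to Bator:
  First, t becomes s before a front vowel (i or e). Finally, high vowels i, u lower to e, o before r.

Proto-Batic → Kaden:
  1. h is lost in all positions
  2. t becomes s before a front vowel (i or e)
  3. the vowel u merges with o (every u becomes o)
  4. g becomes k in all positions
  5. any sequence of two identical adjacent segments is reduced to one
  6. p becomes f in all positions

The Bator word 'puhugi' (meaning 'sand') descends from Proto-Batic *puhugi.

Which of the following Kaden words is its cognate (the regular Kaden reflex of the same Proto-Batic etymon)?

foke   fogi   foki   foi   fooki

Kaden: start from *puhugi.
  rule 1 (h-loss): puhugi → puugi
  rule 2: no change — puugi
  rule 3 (vowel merger): puugi → poogi
  rule 4 (unconditioned shift): poogi → pooki
  rule 5 (degemination): pooki → poki
  rule 6 (unconditioned shift): poki → foki
  ⇒ Kaden foki

foki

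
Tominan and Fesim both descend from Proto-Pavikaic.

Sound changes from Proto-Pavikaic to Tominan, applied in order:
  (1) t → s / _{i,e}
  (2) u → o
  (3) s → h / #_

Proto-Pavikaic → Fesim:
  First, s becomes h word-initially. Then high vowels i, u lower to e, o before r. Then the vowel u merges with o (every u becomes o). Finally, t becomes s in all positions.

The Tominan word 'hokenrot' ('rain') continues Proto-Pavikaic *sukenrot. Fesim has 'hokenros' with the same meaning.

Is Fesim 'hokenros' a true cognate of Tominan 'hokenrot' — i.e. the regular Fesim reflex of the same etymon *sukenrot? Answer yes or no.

Derive the expected Fesim reflex of *sukenrot:
Fesim: *sukenrot
  sukenrot → hukenrot   [debuccalisation]
  hukenrot (rule 2 does not apply)
  hukenrot → hokenrot   [vowel merger]
  hokenrot → hokenros   [unconditioned shift]
  giving Fesim hokenros.
Fesim 'hokenros' matches the regular reflex exactly, so the pair is cognate.

yes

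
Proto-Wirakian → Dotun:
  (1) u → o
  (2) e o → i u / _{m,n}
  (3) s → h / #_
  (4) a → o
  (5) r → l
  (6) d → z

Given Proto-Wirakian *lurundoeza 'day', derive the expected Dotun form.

Dotun: start from *lurundoeza.
  rule 1 (vowel merger): lurundoeza → lorondoeza
  rule 2 (pre-nasal raising): lorondoeza → lorundoeza
  rule 3: no change — lorundoeza
  rule 4 (vowel merger): lorundoeza → lorundoezo
  rule 5 (unconditioned shift): lorundoezo → lolundoezo
  rule 6 (unconditioned shift): lolundoezo → lolunzoezo
  ⇒ Dotun lolunzoezo

lolunzoezo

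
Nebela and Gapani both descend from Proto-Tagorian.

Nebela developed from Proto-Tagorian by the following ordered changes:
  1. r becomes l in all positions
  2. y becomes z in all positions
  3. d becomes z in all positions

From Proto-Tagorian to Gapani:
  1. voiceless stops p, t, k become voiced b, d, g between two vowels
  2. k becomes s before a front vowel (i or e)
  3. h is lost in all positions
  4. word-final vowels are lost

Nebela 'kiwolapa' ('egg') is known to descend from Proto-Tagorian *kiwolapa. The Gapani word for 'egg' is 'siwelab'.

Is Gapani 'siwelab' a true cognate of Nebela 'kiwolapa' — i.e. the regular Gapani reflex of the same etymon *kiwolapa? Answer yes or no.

Derive the expected Gapani reflex of *kiwolapa:
Gapani: *kiwolapa
  kiwolapa → kiwolaba   [intervocalic voicing]
  kiwolaba → siwolaba   [palatalisation]
  siwolaba (rule 3 does not apply)
  siwolaba → siwolab   [apocope]
  giving Gapani siwolab.
The regular Gapani reflex would be 'siwolab', but the attested form is 'siwelab'. The correspondence is irregular, so they are not cognates (the Gapani form has a different source).

no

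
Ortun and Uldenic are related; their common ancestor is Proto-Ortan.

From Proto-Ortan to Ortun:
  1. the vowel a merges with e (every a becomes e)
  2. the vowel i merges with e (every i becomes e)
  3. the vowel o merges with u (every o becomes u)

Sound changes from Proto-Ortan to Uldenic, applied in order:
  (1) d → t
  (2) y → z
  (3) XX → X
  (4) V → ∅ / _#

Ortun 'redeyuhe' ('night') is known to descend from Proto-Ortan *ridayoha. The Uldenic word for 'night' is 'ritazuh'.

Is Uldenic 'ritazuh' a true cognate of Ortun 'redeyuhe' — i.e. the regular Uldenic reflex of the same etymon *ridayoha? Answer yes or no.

no

Derive the expected Uldenic reflex of *ridayoha:
Uldenic: *ridayoha > ritayoha > ritazoha > ritazoh  (by unconditioned shift, unconditioned shift, apocope)
The regular Uldenic reflex would be 'ritazoh', but the attested form is 'ritazuh'. The correspondence is irregular, so they are not cognates (the Uldenic form has a different source).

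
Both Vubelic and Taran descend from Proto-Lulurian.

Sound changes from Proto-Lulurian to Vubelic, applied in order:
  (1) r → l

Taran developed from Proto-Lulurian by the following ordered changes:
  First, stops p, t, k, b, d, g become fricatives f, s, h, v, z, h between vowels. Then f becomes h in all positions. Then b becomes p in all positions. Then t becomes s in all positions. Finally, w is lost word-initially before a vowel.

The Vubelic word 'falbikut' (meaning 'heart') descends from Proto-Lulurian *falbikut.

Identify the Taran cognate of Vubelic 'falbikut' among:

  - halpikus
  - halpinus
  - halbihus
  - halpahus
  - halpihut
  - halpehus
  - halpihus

Taran: start from *falbikut.
  rule 1 (intervocalic lenition): falbikut → falbihut
  rule 2 (unconditioned shift): falbihut → halbihut
  rule 3 (unconditioned shift): halbihut → halpihut
  rule 4 (unconditioned shift): halpihut → halpihus
  rule 5: no change — halpihus
  ⇒ Taran halpihus
The other candidates each miss or misapply at least one Taran change.

halpihus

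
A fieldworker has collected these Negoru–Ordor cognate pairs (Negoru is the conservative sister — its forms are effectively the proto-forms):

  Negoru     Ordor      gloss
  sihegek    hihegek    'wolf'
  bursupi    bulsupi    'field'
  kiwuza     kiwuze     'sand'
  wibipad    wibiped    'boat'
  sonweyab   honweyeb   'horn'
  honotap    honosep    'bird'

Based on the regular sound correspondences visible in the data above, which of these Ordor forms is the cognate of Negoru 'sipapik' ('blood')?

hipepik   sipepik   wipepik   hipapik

hipepik

sihegek ~ hihegek — Negoru s corresponds to Ordor h word-initially before a front vowel.
honotap ~ honosep — Negoru a corresponds to Ordor e after a consonant, before a labial obstruent.
Applying these to Negoru 'sipapik':
  sipapik → hipapik   (s→h word-initially before a front vowel)
  hipapik → hipepik   (a→e after a consonant, before a labial obstruent)
So the Ordor cognate is 'hipepik'.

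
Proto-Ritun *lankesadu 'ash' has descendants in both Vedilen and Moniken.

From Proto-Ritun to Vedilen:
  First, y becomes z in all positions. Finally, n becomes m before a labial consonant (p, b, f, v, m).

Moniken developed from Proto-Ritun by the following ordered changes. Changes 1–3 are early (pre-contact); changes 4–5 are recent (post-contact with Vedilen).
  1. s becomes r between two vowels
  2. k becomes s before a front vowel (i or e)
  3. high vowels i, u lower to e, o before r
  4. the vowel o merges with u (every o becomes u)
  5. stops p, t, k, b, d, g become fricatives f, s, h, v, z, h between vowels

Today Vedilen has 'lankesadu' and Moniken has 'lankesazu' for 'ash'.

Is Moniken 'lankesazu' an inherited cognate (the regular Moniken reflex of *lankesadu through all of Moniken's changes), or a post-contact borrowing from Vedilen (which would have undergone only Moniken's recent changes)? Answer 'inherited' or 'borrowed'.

If inherited, *lankesadu would pass through all of Moniken's changes:
Moniken: *lankesadu
  lankesadu → lankeradu   [rhotacism]
  lankeradu → lanseradu   [palatalisation]
  lanseradu (rule 3 does not apply)
  lanseradu (rule 4 does not apply)
  lanseradu → lanserazu   [intervocalic lenition]
  giving Moniken lanserazu.
If borrowed from Vedilen 'lankesadu' after the early changes, it would undergo only the recent ones:
  rule 4 (vowel merger): no change (lankesadu)
  rule 5 (intervocalic lenition): lankesadu → lankesazu
  ⇒ as a loan: lankesazu
Moniken 'lankesazu' matches the loan outcome 'lankesazu', not the inherited 'lanserazu' — it skipped the early Moniken changes, so it was borrowed from Vedilen.

borrowed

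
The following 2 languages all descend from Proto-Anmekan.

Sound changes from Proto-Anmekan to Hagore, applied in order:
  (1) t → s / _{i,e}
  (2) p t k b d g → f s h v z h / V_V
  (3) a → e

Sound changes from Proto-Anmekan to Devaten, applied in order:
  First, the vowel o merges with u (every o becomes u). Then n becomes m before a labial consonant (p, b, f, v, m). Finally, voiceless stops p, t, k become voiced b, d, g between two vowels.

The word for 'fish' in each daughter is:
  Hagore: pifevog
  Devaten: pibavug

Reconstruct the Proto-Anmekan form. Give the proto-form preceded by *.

*pipavog

Position 4: Hagore has e, Devaten has a. Devaten preserves a here (none of its changes turn any other segment into a), so the proto-segment is *a.
Position 6: Hagore has o, Devaten has u. Hagore preserves o here (none of its changes turn any other segment into o), so the proto-segment is *o.
Verify the candidate proto-form against each daughter:
Hagore: *pipavog
  pipavog (rule 1 does not apply)
  pipavog → pifavog   [intervocalic lenition]
  pifavog → pifevog   [vowel merger]
  giving Hagore pifevog.
Devaten: *pipavog
  pipavog → pipavug   [vowel merger]
  pipavug (rule 2 does not apply)
  pipavug → pibavug   [intervocalic voicing]
  giving Devaten pibavug.
Only *pipavog yields all of Hagore pifevog, Devaten pibavug.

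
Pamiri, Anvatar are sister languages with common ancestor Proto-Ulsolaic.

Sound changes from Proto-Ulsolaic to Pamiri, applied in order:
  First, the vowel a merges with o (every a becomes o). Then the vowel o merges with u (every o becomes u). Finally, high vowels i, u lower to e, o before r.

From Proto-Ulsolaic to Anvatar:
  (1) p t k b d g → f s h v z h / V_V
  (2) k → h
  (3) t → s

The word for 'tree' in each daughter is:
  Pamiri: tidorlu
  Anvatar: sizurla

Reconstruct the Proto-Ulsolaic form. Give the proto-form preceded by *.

Position 3: Pamiri has d, Anvatar has z. Pamiri preserves d here (none of its changes turn any other segment into d), so the proto-segment is *d.
Position 1: Pamiri has t, Anvatar has s. Pamiri preserves t here (none of its changes turn any other segment into t), so the proto-segment is *t.
Position 7: Pamiri has u, Anvatar has a. Anvatar preserves a here (none of its changes turn any other segment into a), so the proto-segment is *a.
This points to *tidurla. Verify forward in each daughter:
Pamiri: *tidurla > tidurlo > tidurlu > tidorlu  (by vowel merger, vowel merger, pre-rhotic lowering)
Anvatar: *tidurla > tizurla > sizurla  (by intervocalic lenition, unconditioned shift)
No other proto-form is consistent with every reflex, so the reconstruction is *tidurla.

*tidurla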